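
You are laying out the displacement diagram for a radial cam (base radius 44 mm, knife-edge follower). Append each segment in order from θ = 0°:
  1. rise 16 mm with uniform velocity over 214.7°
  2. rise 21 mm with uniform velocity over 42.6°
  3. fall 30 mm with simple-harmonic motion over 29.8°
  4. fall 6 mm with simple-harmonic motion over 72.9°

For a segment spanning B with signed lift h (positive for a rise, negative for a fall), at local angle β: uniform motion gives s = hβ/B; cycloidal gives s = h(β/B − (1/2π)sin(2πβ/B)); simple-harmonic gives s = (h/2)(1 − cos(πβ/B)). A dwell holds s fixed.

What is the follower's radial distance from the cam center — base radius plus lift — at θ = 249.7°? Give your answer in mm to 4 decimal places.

seg 1 [0°–214.7°] uniform, h=16: full span → s += 16 → s = 16.0000
seg 2 [214.7°–257.3°] uniform, h=21: θ=249.7° here. β=35, B=42.6. 21·35/42.6 = 17.2535 → s = 33.2535
radial distance = base radius + s = 44 + 33.2535 = 77.2535

77.2535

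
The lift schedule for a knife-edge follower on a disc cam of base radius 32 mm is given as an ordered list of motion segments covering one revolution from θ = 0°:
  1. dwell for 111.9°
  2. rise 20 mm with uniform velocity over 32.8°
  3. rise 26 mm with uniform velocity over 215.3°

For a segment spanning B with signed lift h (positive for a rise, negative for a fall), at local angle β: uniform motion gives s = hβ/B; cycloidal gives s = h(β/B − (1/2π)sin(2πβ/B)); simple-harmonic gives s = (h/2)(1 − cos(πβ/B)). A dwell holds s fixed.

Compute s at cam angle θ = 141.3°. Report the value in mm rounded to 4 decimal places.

seg 1 [0°–111.9°] dwell: s stays 0.0000
seg 2 [111.9°–144.7°] uniform, h=20: θ=141.3° here. β=29.4, B=32.8. 20·29.4/32.8 = 17.9268 → s = 17.9268

17.9268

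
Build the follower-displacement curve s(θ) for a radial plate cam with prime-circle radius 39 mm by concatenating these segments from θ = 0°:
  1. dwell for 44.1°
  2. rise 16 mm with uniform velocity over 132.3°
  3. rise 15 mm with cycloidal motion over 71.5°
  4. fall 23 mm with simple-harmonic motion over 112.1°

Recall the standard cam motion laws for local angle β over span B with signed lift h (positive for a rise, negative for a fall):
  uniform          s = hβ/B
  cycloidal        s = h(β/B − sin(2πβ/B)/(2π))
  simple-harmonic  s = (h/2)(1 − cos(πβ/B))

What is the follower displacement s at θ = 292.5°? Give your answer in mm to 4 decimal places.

seg 1 [0°–44.1°] dwell: s stays 0.0000
seg 2 [44.1°–176.4°] uniform, h=16: full span → s += 16 → s = 16.0000
seg 3 [176.4°–247.9°] cycloidal, h=15: full span → s += 15 → s = 31.0000
seg 4 [247.9°–360°] simple-harmonic, h=-23: θ=292.5° here. β=44.6, B=112.1. -23/2·(1 − cos(π·0.3979)) = -7.8728 → s = 23.1272

23.1272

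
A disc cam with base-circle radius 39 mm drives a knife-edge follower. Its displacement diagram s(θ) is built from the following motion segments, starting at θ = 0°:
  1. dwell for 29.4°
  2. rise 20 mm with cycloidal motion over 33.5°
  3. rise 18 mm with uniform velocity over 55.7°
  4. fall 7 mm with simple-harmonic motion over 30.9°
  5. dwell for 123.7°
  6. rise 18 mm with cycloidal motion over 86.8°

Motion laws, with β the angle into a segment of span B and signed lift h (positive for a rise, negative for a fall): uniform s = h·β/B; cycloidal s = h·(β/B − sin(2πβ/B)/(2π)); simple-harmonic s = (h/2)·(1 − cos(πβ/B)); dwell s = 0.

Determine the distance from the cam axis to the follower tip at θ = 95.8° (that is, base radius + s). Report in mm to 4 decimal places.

seg 1 [0°–29.4°] dwell: s stays 0.0000
seg 2 [29.4°–62.9°] cycloidal, h=20: full span → s += 20 → s = 20.0000
seg 3 [62.9°–118.6°] uniform, h=18: θ=95.8° here. β=32.9, B=55.7. 18·32.9/55.7 = 10.6320 → s = 30.6320
radial distance = base radius + s = 39 + 30.6320 = 69.6320

69.6320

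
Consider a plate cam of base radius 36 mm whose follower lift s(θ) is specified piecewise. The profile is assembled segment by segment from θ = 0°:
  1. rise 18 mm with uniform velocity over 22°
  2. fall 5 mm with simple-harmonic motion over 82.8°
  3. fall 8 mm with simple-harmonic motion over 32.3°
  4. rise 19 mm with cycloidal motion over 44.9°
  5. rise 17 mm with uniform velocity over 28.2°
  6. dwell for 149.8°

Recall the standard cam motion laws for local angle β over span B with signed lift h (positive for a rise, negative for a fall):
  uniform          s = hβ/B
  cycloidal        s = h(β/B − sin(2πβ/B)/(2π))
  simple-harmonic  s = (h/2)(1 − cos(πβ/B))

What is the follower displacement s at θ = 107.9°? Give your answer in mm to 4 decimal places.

seg 1 [0°–22°] uniform, h=18: full span → s += 18 → s = 18.0000
seg 2 [22°–104.8°] simple-harmonic, h=-5: full span → s += -5 → s = 13.0000
seg 3 [104.8°–137.1°] simple-harmonic, h=-8: θ=107.9° here. β=3.1, B=32.3. -8/2·(1 − cos(π·0.0960)) = -0.1804 → s = 12.8196

12.8196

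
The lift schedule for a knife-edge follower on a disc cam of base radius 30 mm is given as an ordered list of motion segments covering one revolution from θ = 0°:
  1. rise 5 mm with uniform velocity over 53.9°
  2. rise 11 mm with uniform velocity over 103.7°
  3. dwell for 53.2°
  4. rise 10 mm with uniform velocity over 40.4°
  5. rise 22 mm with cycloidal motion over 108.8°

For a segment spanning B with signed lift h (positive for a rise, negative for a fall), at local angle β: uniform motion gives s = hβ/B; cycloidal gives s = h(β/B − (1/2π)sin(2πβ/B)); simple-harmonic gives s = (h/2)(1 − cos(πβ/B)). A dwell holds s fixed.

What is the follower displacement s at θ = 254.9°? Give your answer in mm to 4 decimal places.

seg 1 [0°–53.9°] uniform, h=5: full span → s += 5 → s = 5.0000
seg 2 [53.9°–157.6°] uniform, h=11: full span → s += 11 → s = 16.0000
seg 3 [157.6°–210.8°] dwell: s stays 16.0000
seg 4 [210.8°–251.2°] uniform, h=10: full span → s += 10 → s = 26.0000
seg 5 [251.2°–360°] cycloidal, h=22: θ=254.9° here. β=3.7, B=108.8. 22·(0.0340 − sin(2π·0.0340)/(2π)) = 0.0057 → s = 26.0057

26.0057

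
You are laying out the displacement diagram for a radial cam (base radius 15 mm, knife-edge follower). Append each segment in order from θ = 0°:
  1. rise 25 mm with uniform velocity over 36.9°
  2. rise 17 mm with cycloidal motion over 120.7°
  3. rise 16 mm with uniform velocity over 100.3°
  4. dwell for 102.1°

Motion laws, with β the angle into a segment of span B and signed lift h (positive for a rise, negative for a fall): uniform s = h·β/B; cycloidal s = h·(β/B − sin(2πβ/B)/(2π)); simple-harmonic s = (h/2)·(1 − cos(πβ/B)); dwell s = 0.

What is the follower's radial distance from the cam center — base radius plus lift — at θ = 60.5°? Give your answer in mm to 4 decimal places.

seg 1 [0°–36.9°] uniform, h=25: full span → s += 25 → s = 25.0000
seg 2 [36.9°–157.6°] cycloidal, h=17: θ=60.5° here. β=23.6, B=120.7. 17·(0.1955 − sin(2π·0.1955)/(2π)) = 0.7752 → s = 25.7752
radial distance = base radius + s = 15 + 25.7752 = 40.7752

40.7752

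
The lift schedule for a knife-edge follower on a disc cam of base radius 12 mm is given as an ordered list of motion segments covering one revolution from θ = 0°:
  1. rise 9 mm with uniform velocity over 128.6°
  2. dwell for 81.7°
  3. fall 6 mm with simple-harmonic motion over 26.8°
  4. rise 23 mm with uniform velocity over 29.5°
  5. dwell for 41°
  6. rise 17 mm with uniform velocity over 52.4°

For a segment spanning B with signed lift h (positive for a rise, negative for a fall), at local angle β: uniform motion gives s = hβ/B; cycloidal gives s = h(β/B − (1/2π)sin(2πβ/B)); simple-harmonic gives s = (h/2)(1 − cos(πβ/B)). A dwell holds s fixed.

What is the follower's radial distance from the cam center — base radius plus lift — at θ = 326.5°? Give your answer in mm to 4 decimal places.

seg 1 [0°–128.6°] uniform, h=9: full span → s += 9 → s = 9.0000
seg 2 [128.6°–210.3°] dwell: s stays 9.0000
seg 3 [210.3°–237.1°] simple-harmonic, h=-6: full span → s += -6 → s = 3.0000
seg 4 [237.1°–266.6°] uniform, h=23: full span → s += 23 → s = 26.0000
seg 5 [266.6°–307.6°] dwell: s stays 26.0000
seg 6 [307.6°–360°] uniform, h=17: θ=326.5° here. β=18.9, B=52.4. 17·18.9/52.4 = 6.1317 → s = 32.1317
radial distance = base radius + s = 12 + 32.1317 = 44.1317

44.1317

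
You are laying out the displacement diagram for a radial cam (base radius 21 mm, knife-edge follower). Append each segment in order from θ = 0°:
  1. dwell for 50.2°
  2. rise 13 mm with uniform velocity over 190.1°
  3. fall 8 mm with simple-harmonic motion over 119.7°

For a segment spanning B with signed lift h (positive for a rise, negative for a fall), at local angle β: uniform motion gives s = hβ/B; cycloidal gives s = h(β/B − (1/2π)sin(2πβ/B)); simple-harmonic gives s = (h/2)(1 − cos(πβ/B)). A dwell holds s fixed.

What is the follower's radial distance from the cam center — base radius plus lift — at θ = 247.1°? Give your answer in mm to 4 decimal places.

seg 1 [0°–50.2°] dwell: s stays 0.0000
seg 2 [50.2°–240.3°] uniform, h=13: full span → s += 13 → s = 13.0000
seg 3 [240.3°–360°] simple-harmonic, h=-8: θ=247.1° here. β=6.8, B=119.7. -8/2·(1 − cos(π·0.0568)) = -0.0635 → s = 12.9365
radial distance = base radius + s = 21 + 12.9365 = 33.9365

33.9365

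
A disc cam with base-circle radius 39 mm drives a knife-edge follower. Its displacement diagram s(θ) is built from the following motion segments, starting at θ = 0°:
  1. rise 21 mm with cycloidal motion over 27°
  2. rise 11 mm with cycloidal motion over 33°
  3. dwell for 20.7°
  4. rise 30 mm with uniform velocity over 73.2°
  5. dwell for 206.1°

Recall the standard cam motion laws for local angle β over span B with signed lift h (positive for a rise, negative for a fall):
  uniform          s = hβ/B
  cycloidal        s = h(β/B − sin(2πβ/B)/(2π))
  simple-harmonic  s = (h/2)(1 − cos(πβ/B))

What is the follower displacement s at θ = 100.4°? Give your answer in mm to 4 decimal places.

seg 1 [0°–27°] cycloidal, h=21: full span → s += 21 → s = 21.0000
seg 2 [27°–60°] cycloidal, h=11: full span → s += 11 → s = 32.0000
seg 3 [60°–80.7°] dwell: s stays 32.0000
seg 4 [80.7°–153.9°] uniform, h=30: θ=100.4° here. β=19.7, B=73.2. 30·19.7/73.2 = 8.0738 → s = 40.0738

40.0738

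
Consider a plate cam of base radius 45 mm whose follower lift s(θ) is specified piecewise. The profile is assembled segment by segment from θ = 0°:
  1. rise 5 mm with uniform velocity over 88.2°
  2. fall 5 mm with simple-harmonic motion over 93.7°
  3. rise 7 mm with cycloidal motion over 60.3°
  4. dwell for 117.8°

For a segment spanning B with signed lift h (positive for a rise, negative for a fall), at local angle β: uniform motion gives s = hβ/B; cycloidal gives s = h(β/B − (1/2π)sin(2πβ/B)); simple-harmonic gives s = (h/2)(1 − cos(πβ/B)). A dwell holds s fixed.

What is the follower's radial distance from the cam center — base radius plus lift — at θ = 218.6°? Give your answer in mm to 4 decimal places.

seg 1 [0°–88.2°] uniform, h=5: full span → s += 5 → s = 5.0000
seg 2 [88.2°–181.9°] simple-harmonic, h=-5: full span → s += -5 → s = 0.0000
seg 3 [181.9°–242.2°] cycloidal, h=7: θ=218.6° here. β=36.7, B=60.3. 7·(0.6086 − sin(2π·0.6086)/(2π)) = 4.9631 → s = 4.9631
radial distance = base radius + s = 45 + 4.9631 = 49.9631

49.9631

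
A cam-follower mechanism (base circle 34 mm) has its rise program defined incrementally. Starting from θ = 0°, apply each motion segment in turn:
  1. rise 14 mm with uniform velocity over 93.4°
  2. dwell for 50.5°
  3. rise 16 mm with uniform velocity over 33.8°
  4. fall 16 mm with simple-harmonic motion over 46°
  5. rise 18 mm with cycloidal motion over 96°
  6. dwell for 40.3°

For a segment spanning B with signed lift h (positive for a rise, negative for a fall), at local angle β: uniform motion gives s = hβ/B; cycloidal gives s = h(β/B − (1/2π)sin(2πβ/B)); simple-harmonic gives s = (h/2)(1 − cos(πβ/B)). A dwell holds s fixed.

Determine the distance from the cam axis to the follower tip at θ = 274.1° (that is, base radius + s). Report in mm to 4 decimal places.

seg 1 [0°–93.4°] uniform, h=14: full span → s += 14 → s = 14.0000
seg 2 [93.4°–143.9°] dwell: s stays 14.0000
seg 3 [143.9°–177.7°] uniform, h=16: full span → s += 16 → s = 30.0000
seg 4 [177.7°–223.7°] simple-harmonic, h=-16: full span → s += -16 → s = 14.0000
seg 5 [223.7°–319.7°] cycloidal, h=18: θ=274.1° here. β=50.4, B=96. 18·(0.5250 − sin(2π·0.5250)/(2π)) = 9.8982 → s = 23.8982
radial distance = base radius + s = 34 + 23.8982 = 57.8982

57.8982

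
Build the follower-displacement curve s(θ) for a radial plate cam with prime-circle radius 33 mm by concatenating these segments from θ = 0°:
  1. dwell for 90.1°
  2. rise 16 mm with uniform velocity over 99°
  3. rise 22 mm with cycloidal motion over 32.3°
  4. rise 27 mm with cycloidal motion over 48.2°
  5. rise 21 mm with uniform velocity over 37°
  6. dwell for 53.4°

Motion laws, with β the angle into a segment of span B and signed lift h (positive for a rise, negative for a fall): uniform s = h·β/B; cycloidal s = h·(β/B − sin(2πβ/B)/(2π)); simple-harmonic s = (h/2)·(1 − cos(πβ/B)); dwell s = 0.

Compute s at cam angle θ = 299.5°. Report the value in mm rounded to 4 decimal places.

seg 1 [0°–90.1°] dwell: s stays 0.0000
seg 2 [90.1°–189.1°] uniform, h=16: full span → s += 16 → s = 16.0000
seg 3 [189.1°–221.4°] cycloidal, h=22: full span → s += 22 → s = 38.0000
seg 4 [221.4°–269.6°] cycloidal, h=27: full span → s += 27 → s = 65.0000
seg 5 [269.6°–306.6°] uniform, h=21: θ=299.5° here. β=29.9, B=37. 21·29.9/37 = 16.9703 → s = 81.9703

81.9703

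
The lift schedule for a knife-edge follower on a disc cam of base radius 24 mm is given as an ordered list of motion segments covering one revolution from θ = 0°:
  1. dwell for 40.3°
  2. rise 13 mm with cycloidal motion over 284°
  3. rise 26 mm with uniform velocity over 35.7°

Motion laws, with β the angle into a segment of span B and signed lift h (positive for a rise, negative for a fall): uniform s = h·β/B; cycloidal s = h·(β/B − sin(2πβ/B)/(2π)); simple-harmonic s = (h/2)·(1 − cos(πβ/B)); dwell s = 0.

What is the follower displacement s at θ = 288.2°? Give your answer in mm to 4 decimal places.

seg 1 [0°–40.3°] dwell: s stays 0.0000
seg 2 [40.3°–324.3°] cycloidal, h=13: θ=288.2° here. β=247.9, B=284. 13·(0.8729 − sin(2π·0.8729)/(2π)) = 12.8298 → s = 12.8298

12.8298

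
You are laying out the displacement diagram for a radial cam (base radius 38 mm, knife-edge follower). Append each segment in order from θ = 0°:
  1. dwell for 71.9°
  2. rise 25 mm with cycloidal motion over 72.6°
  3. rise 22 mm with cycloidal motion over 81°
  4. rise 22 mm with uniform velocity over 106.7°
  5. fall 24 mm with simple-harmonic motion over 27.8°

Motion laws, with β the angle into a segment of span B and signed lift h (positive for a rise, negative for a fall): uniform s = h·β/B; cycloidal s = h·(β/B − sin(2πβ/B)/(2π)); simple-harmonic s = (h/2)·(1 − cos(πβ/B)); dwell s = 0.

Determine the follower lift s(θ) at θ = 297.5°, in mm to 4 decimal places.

seg 1 [0°–71.9°] dwell: s stays 0.0000
seg 2 [71.9°–144.5°] cycloidal, h=25: full span → s += 25 → s = 25.0000
seg 3 [144.5°–225.5°] cycloidal, h=22: full span → s += 22 → s = 47.0000
seg 4 [225.5°–332.2°] uniform, h=22: θ=297.5° here. β=72, B=106.7. 22·72/106.7 = 14.8454 → s = 61.8454

61.8454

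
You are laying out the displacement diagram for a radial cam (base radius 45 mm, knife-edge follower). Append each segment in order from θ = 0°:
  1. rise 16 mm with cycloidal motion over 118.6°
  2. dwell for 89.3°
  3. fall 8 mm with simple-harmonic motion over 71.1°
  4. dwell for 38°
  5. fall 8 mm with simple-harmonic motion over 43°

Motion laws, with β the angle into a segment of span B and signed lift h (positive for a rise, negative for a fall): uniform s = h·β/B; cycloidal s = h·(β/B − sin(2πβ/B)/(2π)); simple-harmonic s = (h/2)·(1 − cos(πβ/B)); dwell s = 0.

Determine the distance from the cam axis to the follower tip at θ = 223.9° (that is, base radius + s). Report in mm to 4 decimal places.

seg 1 [0°–118.6°] cycloidal, h=16: full span → s += 16 → s = 16.0000
seg 2 [118.6°–207.9°] dwell: s stays 16.0000
seg 3 [207.9°–279°] simple-harmonic, h=-8: θ=223.9° here. β=16, B=71.1. -8/2·(1 − cos(π·0.2250)) = -0.9587 → s = 15.0413
radial distance = base radius + s = 45 + 15.0413 = 60.0413

60.0413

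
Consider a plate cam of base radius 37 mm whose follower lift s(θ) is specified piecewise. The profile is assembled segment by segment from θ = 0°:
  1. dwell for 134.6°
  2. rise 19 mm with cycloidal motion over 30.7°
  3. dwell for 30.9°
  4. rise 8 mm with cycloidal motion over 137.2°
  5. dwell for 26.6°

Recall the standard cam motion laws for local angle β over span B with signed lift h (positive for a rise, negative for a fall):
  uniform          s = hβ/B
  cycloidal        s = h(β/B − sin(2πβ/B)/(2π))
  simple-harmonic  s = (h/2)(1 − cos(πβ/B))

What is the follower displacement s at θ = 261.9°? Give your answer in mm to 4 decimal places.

seg 1 [0°–134.6°] dwell: s stays 0.0000
seg 2 [134.6°–165.3°] cycloidal, h=19: full span → s += 19 → s = 19.0000
seg 3 [165.3°–196.2°] dwell: s stays 19.0000
seg 4 [196.2°–333.4°] cycloidal, h=8: θ=261.9° here. β=65.7, B=137.2. 8·(0.4789 − sin(2π·0.4789)/(2π)) = 3.6623 → s = 22.6623

22.6623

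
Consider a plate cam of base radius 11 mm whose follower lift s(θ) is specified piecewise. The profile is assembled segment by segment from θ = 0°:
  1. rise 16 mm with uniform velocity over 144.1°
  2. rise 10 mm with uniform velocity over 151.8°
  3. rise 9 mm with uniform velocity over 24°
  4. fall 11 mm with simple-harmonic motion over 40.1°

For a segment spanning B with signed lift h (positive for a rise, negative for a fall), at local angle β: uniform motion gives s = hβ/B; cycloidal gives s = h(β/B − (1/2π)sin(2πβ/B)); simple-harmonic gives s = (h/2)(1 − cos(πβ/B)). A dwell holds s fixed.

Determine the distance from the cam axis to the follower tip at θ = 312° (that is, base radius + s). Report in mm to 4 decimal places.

seg 1 [0°–144.1°] uniform, h=16: full span → s += 16 → s = 16.0000
seg 2 [144.1°–295.9°] uniform, h=10: full span → s += 10 → s = 26.0000
seg 3 [295.9°–319.9°] uniform, h=9: θ=312° here. β=16.1, B=24. 9·16.1/24 = 6.0375 → s = 32.0375
radial distance = base radius + s = 11 + 32.0375 = 43.0375

43.0375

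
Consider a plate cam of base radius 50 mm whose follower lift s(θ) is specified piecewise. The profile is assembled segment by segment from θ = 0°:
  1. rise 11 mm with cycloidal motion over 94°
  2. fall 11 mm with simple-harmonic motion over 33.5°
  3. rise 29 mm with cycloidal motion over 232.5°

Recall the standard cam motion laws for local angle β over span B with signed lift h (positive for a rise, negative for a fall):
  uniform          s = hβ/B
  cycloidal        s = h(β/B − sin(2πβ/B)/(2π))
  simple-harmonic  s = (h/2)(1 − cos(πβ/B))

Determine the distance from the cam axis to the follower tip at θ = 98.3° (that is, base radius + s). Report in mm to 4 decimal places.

seg 1 [0°–94°] cycloidal, h=11: full span → s += 11 → s = 11.0000
seg 2 [94°–127.5°] simple-harmonic, h=-11: θ=98.3° here. β=4.3, B=33.5. -11/2·(1 − cos(π·0.1284)) = -0.4412 → s = 10.5588
radial distance = base radius + s = 50 + 10.5588 = 60.5588

60.5588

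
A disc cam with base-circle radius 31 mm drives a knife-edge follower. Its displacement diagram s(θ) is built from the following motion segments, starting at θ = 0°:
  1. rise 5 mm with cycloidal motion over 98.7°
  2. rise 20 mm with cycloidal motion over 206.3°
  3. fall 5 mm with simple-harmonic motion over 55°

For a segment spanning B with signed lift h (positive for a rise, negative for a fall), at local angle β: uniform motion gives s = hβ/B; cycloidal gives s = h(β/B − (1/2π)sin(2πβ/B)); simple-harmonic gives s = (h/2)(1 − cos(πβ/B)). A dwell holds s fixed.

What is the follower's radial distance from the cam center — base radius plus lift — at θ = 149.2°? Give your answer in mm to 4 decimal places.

seg 1 [0°–98.7°] cycloidal, h=5: full span → s += 5 → s = 5.0000
seg 2 [98.7°–305°] cycloidal, h=20: θ=149.2° here. β=50.5, B=206.3. 20·(0.2448 − sin(2π·0.2448)/(2π)) = 1.7144 → s = 6.7144
radial distance = base radius + s = 31 + 6.7144 = 37.7144

37.7144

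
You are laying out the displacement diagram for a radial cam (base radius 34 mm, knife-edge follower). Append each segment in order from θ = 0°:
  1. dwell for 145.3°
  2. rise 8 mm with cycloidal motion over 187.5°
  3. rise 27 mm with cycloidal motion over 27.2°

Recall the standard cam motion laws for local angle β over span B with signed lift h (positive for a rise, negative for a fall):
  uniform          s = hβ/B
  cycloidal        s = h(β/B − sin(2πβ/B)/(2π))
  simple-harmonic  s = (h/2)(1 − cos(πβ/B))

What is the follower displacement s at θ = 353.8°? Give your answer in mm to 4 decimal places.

seg 1 [0°–145.3°] dwell: s stays 0.0000
seg 2 [145.3°–332.8°] cycloidal, h=8: full span → s += 8 → s = 8.0000
seg 3 [332.8°–360°] cycloidal, h=27: θ=353.8° here. β=21, B=27.2. 27·(0.7721 − sin(2π·0.7721)/(2π)) = 25.1016 → s = 33.1016

33.1016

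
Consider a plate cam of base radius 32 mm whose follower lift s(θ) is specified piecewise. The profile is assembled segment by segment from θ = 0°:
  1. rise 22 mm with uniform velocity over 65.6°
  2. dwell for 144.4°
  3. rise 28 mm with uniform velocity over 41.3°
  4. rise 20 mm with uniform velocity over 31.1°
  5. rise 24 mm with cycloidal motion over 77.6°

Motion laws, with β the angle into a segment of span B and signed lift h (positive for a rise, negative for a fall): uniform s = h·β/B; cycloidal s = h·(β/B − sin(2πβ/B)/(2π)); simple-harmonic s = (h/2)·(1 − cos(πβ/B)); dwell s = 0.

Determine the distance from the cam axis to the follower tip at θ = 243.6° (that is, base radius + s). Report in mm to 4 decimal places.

seg 1 [0°–65.6°] uniform, h=22: full span → s += 22 → s = 22.0000
seg 2 [65.6°–210°] dwell: s stays 22.0000
seg 3 [210°–251.3°] uniform, h=28: θ=243.6° here. β=33.6, B=41.3. 28·33.6/41.3 = 22.7797 → s = 44.7797
radial distance = base radius + s = 32 + 44.7797 = 76.7797

76.7797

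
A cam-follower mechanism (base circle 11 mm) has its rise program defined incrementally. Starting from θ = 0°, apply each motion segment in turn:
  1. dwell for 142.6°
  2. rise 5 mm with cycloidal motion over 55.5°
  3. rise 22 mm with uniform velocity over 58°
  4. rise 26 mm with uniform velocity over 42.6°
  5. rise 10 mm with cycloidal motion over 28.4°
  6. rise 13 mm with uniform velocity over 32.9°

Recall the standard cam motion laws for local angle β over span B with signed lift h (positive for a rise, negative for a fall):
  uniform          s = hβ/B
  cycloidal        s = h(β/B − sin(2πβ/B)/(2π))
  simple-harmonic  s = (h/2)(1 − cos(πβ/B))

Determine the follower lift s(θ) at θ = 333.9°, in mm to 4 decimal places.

seg 1 [0°–142.6°] dwell: s stays 0.0000
seg 2 [142.6°–198.1°] cycloidal, h=5: full span → s += 5 → s = 5.0000
seg 3 [198.1°–256.1°] uniform, h=22: full span → s += 22 → s = 27.0000
seg 4 [256.1°–298.7°] uniform, h=26: full span → s += 26 → s = 53.0000
seg 5 [298.7°–327.1°] cycloidal, h=10: full span → s += 10 → s = 63.0000
seg 6 [327.1°–360°] uniform, h=13: θ=333.9° here. β=6.8, B=32.9. 13·6.8/32.9 = 2.6869 → s = 65.6869

65.6869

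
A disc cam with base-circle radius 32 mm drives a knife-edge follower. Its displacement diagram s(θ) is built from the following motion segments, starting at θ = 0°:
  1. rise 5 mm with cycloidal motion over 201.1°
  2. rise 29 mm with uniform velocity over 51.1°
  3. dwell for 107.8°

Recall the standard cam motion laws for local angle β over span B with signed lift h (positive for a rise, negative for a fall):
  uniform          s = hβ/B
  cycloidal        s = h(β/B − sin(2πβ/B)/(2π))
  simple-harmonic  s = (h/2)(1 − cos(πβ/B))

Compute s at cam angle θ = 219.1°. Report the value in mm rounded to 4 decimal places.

seg 1 [0°–201.1°] cycloidal, h=5: full span → s += 5 → s = 5.0000
seg 2 [201.1°–252.2°] uniform, h=29: θ=219.1° here. β=18, B=51.1. 29·18/51.1 = 10.2153 → s = 15.2153

15.2153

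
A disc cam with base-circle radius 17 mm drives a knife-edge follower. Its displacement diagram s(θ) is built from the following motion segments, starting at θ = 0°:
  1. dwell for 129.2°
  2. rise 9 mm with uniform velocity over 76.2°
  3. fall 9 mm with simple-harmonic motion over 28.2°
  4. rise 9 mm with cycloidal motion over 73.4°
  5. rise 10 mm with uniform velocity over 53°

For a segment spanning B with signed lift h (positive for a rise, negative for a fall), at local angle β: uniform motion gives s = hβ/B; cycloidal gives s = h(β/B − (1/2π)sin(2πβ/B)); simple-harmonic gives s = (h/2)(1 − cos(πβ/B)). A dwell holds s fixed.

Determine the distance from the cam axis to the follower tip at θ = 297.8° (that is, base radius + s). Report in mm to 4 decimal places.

seg 1 [0°–129.2°] dwell: s stays 0.0000
seg 2 [129.2°–205.4°] uniform, h=9: full span → s += 9 → s = 9.0000
seg 3 [205.4°–233.6°] simple-harmonic, h=-9: full span → s += -9 → s = 0.0000
seg 4 [233.6°–307°] cycloidal, h=9: θ=297.8° here. β=64.2, B=73.4. 9·(0.8747 − sin(2π·0.8747)/(2π)) = 8.8870 → s = 8.8870
radial distance = base radius + s = 17 + 8.8870 = 25.8870

25.8870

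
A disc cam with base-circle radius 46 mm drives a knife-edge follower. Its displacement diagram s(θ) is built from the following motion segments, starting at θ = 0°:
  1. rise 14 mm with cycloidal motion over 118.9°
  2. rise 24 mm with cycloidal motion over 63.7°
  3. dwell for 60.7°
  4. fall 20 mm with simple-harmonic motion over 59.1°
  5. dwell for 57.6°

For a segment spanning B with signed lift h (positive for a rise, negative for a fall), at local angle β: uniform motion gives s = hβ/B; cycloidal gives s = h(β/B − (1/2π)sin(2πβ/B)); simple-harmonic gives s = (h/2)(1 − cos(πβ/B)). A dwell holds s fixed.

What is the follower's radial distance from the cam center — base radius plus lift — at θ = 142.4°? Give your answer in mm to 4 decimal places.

seg 1 [0°–118.9°] cycloidal, h=14: full span → s += 14 → s = 14.0000
seg 2 [118.9°–182.6°] cycloidal, h=24: θ=142.4° here. β=23.5, B=63.7. 24·(0.3689 − sin(2π·0.3689)/(2π)) = 6.0518 → s = 20.0518
radial distance = base radius + s = 46 + 20.0518 = 66.0518

66.0518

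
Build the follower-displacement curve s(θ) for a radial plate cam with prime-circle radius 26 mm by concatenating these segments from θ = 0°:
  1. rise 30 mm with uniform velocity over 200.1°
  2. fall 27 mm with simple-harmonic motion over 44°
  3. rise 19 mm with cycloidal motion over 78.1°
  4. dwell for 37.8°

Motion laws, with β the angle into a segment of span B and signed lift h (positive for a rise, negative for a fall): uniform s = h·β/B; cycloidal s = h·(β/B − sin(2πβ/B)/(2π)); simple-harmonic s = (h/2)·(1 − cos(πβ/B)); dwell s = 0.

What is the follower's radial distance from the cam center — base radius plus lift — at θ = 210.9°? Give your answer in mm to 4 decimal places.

seg 1 [0°–200.1°] uniform, h=30: full span → s += 30 → s = 30.0000
seg 2 [200.1°–244.1°] simple-harmonic, h=-27: θ=210.9° here. β=10.8, B=44. -27/2·(1 − cos(π·0.2455)) = -3.8187 → s = 26.1813
radial distance = base radius + s = 26 + 26.1813 = 52.1813

52.1813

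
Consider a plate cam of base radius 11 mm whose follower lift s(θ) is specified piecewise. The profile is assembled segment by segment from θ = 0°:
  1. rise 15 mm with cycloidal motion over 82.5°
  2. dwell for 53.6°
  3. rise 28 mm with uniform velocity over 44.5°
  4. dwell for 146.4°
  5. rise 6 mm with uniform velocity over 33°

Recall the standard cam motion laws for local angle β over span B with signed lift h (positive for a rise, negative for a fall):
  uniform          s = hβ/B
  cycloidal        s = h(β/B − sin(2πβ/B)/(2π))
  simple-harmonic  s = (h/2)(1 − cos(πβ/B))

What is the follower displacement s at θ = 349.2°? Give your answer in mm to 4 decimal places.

seg 1 [0°–82.5°] cycloidal, h=15: full span → s += 15 → s = 15.0000
seg 2 [82.5°–136.1°] dwell: s stays 15.0000
seg 3 [136.1°–180.6°] uniform, h=28: full span → s += 28 → s = 43.0000
seg 4 [180.6°–327°] dwell: s stays 43.0000
seg 5 [327°–360°] uniform, h=6: θ=349.2° here. β=22.2, B=33. 6·22.2/33 = 4.0364 → s = 47.0364

47.0364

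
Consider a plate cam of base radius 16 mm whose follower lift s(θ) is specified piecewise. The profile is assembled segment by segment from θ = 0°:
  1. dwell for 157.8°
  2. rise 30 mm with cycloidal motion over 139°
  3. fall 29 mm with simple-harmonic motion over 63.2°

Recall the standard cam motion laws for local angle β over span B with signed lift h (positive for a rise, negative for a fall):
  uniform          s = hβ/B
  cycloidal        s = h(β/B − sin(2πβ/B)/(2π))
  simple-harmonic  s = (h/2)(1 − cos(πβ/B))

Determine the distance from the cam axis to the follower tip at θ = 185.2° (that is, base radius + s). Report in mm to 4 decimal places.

seg 1 [0°–157.8°] dwell: s stays 0.0000
seg 2 [157.8°–296.8°] cycloidal, h=30: θ=185.2° here. β=27.4, B=139. 30·(0.1971 − sin(2π·0.1971)/(2π)) = 1.4001 → s = 1.4001
radial distance = base radius + s = 16 + 1.4001 = 17.4001

17.4001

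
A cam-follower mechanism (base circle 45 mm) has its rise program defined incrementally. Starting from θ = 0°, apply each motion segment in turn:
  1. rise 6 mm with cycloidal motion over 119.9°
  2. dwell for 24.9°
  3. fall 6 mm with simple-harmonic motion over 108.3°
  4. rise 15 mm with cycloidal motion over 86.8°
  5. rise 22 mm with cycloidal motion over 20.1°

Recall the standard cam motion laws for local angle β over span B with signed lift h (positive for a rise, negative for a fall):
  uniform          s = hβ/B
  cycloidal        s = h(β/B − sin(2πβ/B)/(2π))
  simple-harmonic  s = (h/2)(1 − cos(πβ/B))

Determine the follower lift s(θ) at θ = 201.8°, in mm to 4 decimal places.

seg 1 [0°–119.9°] cycloidal, h=6: full span → s += 6 → s = 6.0000
seg 2 [119.9°–144.8°] dwell: s stays 6.0000
seg 3 [144.8°–253.1°] simple-harmonic, h=-6: θ=201.8° here. β=57, B=108.3. -6/2·(1 − cos(π·0.5263)) = -3.2477 → s = 2.7523

2.7523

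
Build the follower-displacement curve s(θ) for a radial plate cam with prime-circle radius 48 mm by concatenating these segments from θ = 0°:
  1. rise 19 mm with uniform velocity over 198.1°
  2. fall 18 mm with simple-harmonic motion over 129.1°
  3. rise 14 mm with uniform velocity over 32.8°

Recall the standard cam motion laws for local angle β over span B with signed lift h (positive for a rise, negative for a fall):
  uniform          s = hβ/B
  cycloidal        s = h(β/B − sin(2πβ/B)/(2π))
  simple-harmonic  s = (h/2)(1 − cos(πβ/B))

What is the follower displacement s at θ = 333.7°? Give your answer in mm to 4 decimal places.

seg 1 [0°–198.1°] uniform, h=19: full span → s += 19 → s = 19.0000
seg 2 [198.1°–327.2°] simple-harmonic, h=-18: full span → s += -18 → s = 1.0000
seg 3 [327.2°–360°] uniform, h=14: θ=333.7° here. β=6.5, B=32.8. 14·6.5/32.8 = 2.7744 → s = 3.7744

3.7744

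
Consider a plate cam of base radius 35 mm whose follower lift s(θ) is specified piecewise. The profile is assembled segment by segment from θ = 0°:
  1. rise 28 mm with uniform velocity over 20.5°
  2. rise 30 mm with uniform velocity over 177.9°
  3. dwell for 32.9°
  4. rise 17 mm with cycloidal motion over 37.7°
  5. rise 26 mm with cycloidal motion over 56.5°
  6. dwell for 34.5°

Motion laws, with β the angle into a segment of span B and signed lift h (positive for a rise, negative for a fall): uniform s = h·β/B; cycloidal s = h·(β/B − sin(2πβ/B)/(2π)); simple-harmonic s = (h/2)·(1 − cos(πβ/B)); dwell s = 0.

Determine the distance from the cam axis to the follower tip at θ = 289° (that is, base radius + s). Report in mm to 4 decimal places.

seg 1 [0°–20.5°] uniform, h=28: full span → s += 28 → s = 28.0000
seg 2 [20.5°–198.4°] uniform, h=30: full span → s += 30 → s = 58.0000
seg 3 [198.4°–231.3°] dwell: s stays 58.0000
seg 4 [231.3°–269°] cycloidal, h=17: full span → s += 17 → s = 75.0000
seg 5 [269°–325.5°] cycloidal, h=26: θ=289° here. β=20, B=56.5. 26·(0.3540 − sin(2π·0.3540)/(2π)) = 5.9177 → s = 80.9177
radial distance = base radius + s = 35 + 80.9177 = 115.9177

115.9177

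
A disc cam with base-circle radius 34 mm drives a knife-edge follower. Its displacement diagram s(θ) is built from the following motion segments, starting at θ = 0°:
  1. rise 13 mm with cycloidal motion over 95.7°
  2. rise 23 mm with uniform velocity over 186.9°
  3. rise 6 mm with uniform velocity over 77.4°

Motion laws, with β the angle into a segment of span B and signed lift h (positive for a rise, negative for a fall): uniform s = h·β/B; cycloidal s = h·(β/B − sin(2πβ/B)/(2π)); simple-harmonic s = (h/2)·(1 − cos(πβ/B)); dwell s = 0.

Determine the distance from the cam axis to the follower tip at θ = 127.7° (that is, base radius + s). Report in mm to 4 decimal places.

seg 1 [0°–95.7°] cycloidal, h=13: full span → s += 13 → s = 13.0000
seg 2 [95.7°–282.6°] uniform, h=23: θ=127.7° here. β=32, B=186.9. 23·32/186.9 = 3.9379 → s = 16.9379
radial distance = base radius + s = 34 + 16.9379 = 50.9379

50.9379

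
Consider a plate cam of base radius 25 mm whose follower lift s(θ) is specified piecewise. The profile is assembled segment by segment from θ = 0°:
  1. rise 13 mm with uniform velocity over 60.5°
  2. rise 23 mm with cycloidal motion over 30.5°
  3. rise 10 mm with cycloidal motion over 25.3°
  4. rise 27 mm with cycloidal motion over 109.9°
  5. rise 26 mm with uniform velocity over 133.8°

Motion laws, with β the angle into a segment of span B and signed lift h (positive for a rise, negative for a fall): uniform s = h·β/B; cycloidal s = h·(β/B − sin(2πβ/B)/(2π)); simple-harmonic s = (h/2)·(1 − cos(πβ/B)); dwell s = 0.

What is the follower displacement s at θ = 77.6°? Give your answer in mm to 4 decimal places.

seg 1 [0°–60.5°] uniform, h=13: full span → s += 13 → s = 13.0000
seg 2 [60.5°–91°] cycloidal, h=23: θ=77.6° here. β=17.1, B=30.5. 23·(0.5607 − sin(2π·0.5607)/(2π)) = 14.2566 → s = 27.2566

27.2566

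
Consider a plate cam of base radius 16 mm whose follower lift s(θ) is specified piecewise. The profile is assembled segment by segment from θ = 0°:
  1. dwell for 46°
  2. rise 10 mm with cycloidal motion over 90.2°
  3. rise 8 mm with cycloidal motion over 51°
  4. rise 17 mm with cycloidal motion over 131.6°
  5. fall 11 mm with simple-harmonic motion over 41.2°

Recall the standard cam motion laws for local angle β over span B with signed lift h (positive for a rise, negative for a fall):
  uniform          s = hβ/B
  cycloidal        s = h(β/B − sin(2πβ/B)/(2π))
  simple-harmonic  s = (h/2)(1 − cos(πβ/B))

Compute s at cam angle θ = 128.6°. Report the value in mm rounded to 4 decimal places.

seg 1 [0°–46°] dwell: s stays 0.0000
seg 2 [46°–136.2°] cycloidal, h=10: θ=128.6° here. β=82.6, B=90.2. 10·(0.9157 − sin(2π·0.9157)/(2π)) = 9.9612 → s = 9.9612

9.9612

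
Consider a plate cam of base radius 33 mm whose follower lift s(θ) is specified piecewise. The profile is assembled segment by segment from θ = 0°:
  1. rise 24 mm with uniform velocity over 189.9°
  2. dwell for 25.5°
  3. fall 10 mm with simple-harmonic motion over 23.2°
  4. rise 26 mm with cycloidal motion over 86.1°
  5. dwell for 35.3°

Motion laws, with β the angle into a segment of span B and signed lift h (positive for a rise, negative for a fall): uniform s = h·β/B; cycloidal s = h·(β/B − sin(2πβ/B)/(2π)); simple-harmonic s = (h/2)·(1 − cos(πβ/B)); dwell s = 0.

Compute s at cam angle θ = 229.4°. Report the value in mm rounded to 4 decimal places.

seg 1 [0°–189.9°] uniform, h=24: full span → s += 24 → s = 24.0000
seg 2 [189.9°–215.4°] dwell: s stays 24.0000
seg 3 [215.4°–238.6°] simple-harmonic, h=-10: θ=229.4° here. β=14, B=23.2. -10/2·(1 − cos(π·0.6034)) = -6.5965 → s = 17.4035

17.4035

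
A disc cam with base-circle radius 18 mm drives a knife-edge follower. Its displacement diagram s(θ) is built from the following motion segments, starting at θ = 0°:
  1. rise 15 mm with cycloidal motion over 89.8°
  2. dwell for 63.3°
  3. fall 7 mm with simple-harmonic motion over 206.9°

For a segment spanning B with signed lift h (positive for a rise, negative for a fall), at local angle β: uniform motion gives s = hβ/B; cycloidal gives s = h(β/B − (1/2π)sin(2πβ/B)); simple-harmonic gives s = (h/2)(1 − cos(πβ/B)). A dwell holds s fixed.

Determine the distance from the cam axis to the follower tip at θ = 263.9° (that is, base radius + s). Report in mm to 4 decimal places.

seg 1 [0°–89.8°] cycloidal, h=15: full span → s += 15 → s = 15.0000
seg 2 [89.8°–153.1°] dwell: s stays 15.0000
seg 3 [153.1°–360°] simple-harmonic, h=-7: θ=263.9° here. β=110.8, B=206.9. -7/2·(1 − cos(π·0.5355)) = -3.8898 → s = 11.1102
radial distance = base radius + s = 18 + 11.1102 = 29.1102

29.1102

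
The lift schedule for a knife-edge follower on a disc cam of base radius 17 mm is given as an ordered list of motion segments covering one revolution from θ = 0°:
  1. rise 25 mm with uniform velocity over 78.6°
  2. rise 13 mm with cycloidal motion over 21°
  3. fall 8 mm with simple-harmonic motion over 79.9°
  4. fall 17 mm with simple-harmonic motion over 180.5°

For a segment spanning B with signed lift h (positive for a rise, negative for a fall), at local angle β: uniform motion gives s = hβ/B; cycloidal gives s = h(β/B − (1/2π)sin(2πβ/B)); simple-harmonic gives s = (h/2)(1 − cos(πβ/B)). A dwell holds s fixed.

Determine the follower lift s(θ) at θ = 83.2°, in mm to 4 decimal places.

seg 1 [0°–78.6°] uniform, h=25: full span → s += 25 → s = 25.0000
seg 2 [78.6°–99.6°] cycloidal, h=13: θ=83.2° here. β=4.6, B=21. 13·(0.2190 − sin(2π·0.2190)/(2π)) = 0.8176 → s = 25.8176

25.8176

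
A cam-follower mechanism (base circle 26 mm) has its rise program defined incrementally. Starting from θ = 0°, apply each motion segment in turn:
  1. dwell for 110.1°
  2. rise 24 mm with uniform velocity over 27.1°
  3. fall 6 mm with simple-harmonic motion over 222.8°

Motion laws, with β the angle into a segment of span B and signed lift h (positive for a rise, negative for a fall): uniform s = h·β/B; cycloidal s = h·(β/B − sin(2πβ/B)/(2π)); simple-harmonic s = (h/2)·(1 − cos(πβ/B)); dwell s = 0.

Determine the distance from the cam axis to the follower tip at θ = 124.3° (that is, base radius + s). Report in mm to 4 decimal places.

seg 1 [0°–110.1°] dwell: s stays 0.0000
seg 2 [110.1°–137.2°] uniform, h=24: θ=124.3° here. β=14.2, B=27.1. 24·14.2/27.1 = 12.5756 → s = 12.5756
radial distance = base radius + s = 26 + 12.5756 = 38.5756

38.5756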